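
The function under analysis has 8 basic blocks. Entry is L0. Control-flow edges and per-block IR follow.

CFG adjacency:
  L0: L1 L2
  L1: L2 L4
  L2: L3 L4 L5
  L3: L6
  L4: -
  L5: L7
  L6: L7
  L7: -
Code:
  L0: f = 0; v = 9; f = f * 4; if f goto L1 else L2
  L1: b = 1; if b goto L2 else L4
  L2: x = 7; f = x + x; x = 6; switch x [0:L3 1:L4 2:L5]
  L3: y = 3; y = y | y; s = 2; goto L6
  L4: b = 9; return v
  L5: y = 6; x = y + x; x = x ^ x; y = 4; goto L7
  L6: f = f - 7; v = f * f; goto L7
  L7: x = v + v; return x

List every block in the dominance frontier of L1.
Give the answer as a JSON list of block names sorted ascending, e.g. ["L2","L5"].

Answer: ["L2", "L4"]

Derivation:
idom tree: L1←L0 L2←L0 L3←L2 L4←L0 L5←L2 L6←L3 L7←L2
Dom∩ at merges:
  L2: preds {L0,L1}: {L0} ∩ {L0,L1} = {L0}; idom=L0
  L4: preds {L1,L2}: {L0,L1} ∩ {L0,L2} = {L0}; idom=L0
  L7: preds {L5,L6}: {L0,L2,L5} ∩ {L0,L2,L3,L6} = {L0,L2}; idom=L2

DF walk-up:
  join L2 pred L0: · stop@L0
  join L2 pred L1: L1 stop@L0
  join L4 pred L1: L1 stop@L0
  join L4 pred L2: L2 stop@L0
  join L7 pred L5: L5 stop@L2
  join L7 pred L6: L6→L3 stop@L2
  L0 → ∅
  L1 → {L2,L4}
  L2 → {L4}
  L3 → {L7}
  L4 → ∅
  L5 → {L7}
  L6 → {L7}
  L7 → ∅

DF(L1) = ["L2", "L4"]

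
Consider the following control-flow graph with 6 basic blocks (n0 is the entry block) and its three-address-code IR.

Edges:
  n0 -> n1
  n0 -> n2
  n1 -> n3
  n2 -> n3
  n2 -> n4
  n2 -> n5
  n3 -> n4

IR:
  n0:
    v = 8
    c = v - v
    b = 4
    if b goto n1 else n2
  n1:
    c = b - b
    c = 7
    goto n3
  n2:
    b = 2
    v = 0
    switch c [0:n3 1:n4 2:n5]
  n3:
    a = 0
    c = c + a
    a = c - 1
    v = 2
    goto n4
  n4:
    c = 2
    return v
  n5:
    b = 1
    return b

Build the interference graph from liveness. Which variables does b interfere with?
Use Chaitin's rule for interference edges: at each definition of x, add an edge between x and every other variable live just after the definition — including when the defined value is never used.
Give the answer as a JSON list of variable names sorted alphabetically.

Answer: ["c"]

Working:
Per-block:
  n0: def={b,c,v} ue=∅
  n1: def={c} ue={b}
  n2: def={b,v} ue={c}
  n3: def={a,c,v} ue={c}
  n4: def={c} ue={v}
  n5: def={b} ue=∅

Live sets:
  n0: in=∅ out={b,c}
  n1: in={b} out={c}
  n2: in={c} out={c,v}
  n3: in={c} out={v}
  n4: in={v} out=∅
  n5: in=∅ out=∅

Conflict graph:
  a↔{c}
  b↔{c}
  c↔{a,b,v}
  v↔{c}

N(b) = ["c"]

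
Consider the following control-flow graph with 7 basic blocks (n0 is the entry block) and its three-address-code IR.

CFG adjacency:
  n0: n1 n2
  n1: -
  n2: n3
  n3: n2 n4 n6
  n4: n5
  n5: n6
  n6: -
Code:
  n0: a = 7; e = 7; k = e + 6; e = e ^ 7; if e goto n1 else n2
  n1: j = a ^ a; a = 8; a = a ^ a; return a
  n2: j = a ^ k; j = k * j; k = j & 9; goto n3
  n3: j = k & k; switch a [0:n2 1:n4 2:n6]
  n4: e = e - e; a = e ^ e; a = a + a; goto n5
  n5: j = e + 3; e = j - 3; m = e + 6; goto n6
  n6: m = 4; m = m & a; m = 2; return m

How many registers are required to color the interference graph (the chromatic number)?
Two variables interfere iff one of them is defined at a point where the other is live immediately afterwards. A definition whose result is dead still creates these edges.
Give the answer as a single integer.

Answer: 4

Analysis:
Per-block:
  n0: def={a,e,k} ue=∅
  n1: def={a,j} ue={a}
  n2: def={j,k} ue={a,k}
  n3: def={j} ue={a,k}
  n4: def={a,e} ue={e}
  n5: def={e,j,m} ue={e}
  n6: def={m} ue={a}

Backward fixpoint:
  n0 li=∅ lo={a,e,k}
  n1 li={a} lo=∅
  n2 li={a,e,k} lo={a,e,k}
  n3 li={a,e,k} lo={a,e,k}
  n4 li={e} lo={a,e}
  n5 li={a,e} lo={a}
  n6 li={a} lo=∅

Interference:
  a↔{e,j,k,m}
  e↔{a,j,k}
  j↔{a,e,k}
  k↔{a,e,j}
  m↔{a}

Colouring:
  {a,e,j,k} pairwise interfere (4-clique) ⇒ χ ≥ 4
  4-colouring: R0={a}  R1={e,m}  R2={j}  R3={k}
  χ = 4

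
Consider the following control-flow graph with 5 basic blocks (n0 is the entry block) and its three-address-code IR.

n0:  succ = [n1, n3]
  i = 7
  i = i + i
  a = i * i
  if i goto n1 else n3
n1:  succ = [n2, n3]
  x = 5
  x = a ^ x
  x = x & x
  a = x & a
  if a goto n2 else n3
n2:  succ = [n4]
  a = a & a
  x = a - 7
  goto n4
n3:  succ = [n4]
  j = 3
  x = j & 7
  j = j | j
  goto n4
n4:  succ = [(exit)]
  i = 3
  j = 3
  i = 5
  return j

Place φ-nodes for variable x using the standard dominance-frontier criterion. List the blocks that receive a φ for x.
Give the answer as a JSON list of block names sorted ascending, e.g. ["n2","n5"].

Answer: ["n3", "n4"]

Analysis:
idom tree: n1←n0 n2←n1 n3←n0 n4←n0
Dom∩ at merges:
  n3: preds {n0,n1}: {n0} ∩ {n0,n1} = {n0}; idom=n0
  n4: preds {n2,n3}: {n0,n1,n2} ∩ {n0,n3} = {n0}; idom=n0

DF derivation:
  n3←n0: walk · to n0
  n3←n1: walk n1 to n0
  n4←n2: walk n2→n1 to n0
  n4←n3: walk n3 to n0
  n0 → ∅
  n1 → {n3,n4}
  n2 → {n4}
  n3 → {n4}
  n4 → ∅

φ for x: defs {n1,n2,n3}
  DF⁺ = {n3,n4}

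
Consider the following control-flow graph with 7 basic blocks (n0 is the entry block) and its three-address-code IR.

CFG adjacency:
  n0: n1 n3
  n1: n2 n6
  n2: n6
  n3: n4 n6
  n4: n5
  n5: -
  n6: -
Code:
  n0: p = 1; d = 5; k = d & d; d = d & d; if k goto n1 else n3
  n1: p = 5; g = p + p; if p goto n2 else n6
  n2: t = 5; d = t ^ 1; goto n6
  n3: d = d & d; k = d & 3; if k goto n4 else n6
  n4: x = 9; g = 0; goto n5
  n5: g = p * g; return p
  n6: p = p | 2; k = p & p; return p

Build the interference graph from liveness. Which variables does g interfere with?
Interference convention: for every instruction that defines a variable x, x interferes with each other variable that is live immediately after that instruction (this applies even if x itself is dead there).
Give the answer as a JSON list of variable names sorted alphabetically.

Answer: ["p"]

Working:
def/use:
  n0 def {d,k,p} use ∅
  n1 def {g,p} use ∅
  n2 def {d,t} use ∅
  n3 def {d,k} use {d}
  n4 def {g,x} use ∅
  n5 def {g} use {g,p}
  n6 def {k,p} use {p}

Liveness:
  live n0: ∅→{d,p}
  live n1: ∅→{p}
  live n2: {p}→{p}
  live n3: {d,p}→{p}
  live n4: {p}→{g,p}
  live n5: {g,p}→∅
  live n6: {p}→∅

Interference:
  d: {k,p}
  g: {p}
  k: {d,p}
  p: {d,g,k,t,x}
  t: {p}
  x: {p}

N(g) = ["p"]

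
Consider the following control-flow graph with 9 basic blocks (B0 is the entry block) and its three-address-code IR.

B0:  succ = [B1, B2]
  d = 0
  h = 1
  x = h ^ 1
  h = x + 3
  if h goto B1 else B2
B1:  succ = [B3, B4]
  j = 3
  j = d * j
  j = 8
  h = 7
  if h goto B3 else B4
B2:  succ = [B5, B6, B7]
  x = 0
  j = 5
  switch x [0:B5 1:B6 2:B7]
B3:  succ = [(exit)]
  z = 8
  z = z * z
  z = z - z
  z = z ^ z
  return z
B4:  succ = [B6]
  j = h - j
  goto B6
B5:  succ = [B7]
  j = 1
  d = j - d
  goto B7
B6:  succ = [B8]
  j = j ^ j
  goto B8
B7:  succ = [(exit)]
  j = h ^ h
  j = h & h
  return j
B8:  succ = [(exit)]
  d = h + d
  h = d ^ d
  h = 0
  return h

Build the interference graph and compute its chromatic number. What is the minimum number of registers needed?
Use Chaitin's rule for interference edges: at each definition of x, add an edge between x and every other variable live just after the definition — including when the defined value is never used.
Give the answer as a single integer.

Per-block:
  B0: {d,h,x} / ∅
  B1: {h,j} / {d}
  B2: {j,x} / ∅
  B3: {z} / ∅
  B4: {j} / {h,j}
  B5: {d,j} / {d}
  B6: {j} / {j}
  B7: {j} / {h}
  B8: {d,h} / {d,h}

Live sets:
  B0 li=∅ lo={d,h}
  B1 li={d} lo={d,h,j}
  B2 li={d,h} lo={d,h,j}
  B3 li=∅ lo=∅
  B4 li={d,h,j} lo={d,h,j}
  B5 li={d,h} lo={h}
  B6 li={d,h,j} lo={d,h}
  B7 li={h} lo=∅
  B8 li={d,h} lo=∅

Interfere edges:
  d↔{h,j,x}
  h↔{d,j,x}
  j↔{d,h,x}
  x↔{d,h,j}
  z↔∅

Chromatic number:
  clique {d,h,j,x} ⇒ need ≥ 4
  assign d→R0 h→R1 j→R2 x→R3 z→R0 — no edge inside a register ⇒ χ ≤ 4
  χ = 4

Answer: 4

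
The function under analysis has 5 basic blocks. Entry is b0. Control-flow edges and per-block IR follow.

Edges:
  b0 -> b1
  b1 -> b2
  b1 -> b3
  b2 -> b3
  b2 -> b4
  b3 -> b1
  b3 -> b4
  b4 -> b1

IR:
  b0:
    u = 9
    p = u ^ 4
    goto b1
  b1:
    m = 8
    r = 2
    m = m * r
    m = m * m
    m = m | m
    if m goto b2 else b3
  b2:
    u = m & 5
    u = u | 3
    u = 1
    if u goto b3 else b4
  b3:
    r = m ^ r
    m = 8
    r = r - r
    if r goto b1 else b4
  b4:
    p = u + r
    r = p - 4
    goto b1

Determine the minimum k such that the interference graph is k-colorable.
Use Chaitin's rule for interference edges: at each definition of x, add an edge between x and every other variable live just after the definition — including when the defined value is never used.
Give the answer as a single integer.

Answer: 3

Working:
def/use:
  b0: {p,u} / ∅
  b1: {m,r} / ∅
  b2: {u} / {m}
  b3: {m,r} / {m,r}
  b4: {p,r} / {r,u}

Backward fixpoint:
  b0: in=∅ out={u}
  b1: in={u} out={m,r,u}
  b2: in={m,r} out={m,r,u}
  b3: in={m,r,u} out={r,u}
  b4: in={r,u} out={u}

Conflict graph:
  m↔{r,u}
  p↔{u}
  r↔{m,u}
  u↔{m,p,r}

Colouring:
  clique {m,r,u} ⇒ need ≥ 3
  3-colouring: c0={u}  c1={m,p}  c2={r}
  χ = 3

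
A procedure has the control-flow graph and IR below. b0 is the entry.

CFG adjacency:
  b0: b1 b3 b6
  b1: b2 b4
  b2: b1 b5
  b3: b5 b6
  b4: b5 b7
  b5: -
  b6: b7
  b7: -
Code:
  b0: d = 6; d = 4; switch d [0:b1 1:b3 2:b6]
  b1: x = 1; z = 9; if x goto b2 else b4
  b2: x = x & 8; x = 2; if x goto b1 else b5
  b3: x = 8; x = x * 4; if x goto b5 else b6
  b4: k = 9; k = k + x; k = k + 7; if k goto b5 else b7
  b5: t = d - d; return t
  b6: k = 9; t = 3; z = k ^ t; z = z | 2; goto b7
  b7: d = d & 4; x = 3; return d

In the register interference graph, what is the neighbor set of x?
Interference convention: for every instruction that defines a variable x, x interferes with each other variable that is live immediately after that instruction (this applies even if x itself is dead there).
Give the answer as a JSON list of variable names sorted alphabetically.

Per-block:
  b0 def {d} use ∅
  b1 def {x,z} use ∅
  b2 def {x} use {x}
  b3 def {x} use ∅
  b4 def {k} use {x}
  b5 def {t} use {d}
  b6 def {k,t,z} use ∅
  b7 def {d,x} use {d}

Live sets:
  b0: in=∅ out={d}
  b1: in={d} out={d,x}
  b2: in={d,x} out={d}
  b3: in={d} out={d}
  b4: in={d,x} out={d}
  b5: in={d} out=∅
  b6: in={d} out={d}
  b7: in={d} out=∅

Interfere edges:
  d — {k,t,x,z}
  k — {d,t,x}
  t — {d,k}
  x — {d,k,z}
  z — {d,x}

N(x) = ["d", "k", "z"]

Answer: ["d", "k", "z"]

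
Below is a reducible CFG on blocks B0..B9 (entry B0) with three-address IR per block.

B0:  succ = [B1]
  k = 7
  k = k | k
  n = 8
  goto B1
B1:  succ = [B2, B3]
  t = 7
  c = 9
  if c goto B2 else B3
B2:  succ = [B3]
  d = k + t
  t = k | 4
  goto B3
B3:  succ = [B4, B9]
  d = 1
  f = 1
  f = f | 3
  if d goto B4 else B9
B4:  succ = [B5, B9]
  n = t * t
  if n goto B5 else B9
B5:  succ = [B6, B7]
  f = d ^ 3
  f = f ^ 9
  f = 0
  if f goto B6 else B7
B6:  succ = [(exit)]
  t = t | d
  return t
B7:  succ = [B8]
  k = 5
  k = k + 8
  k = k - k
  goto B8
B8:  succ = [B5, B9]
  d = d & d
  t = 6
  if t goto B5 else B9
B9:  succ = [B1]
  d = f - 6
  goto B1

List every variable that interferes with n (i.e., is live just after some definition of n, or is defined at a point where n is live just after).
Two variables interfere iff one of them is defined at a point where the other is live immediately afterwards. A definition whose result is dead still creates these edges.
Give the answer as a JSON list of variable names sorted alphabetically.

Per-block:
  B0: {k,n} / ∅
  B1: {c,t} / ∅
  B2: {d,t} / {k,t}
  B3: {d,f} / ∅
  B4: {n} / {t}
  B5: {f} / {d}
  B6: {t} / {d,t}
  B7: {k} / ∅
  B8: {d,t} / {d}
  B9: {d} / {f}

Live sets:
  B0: in=∅ out={k}
  B1: in={k} out={k,t}
  B2: in={k,t} out={k,t}
  B3: in={k,t} out={d,f,k,t}
  B4: in={d,f,k,t} out={d,f,k,t}
  B5: in={d,t} out={d,f,t}
  B6: in={d,t} out=∅
  B7: in={d,f} out={d,f,k}
  B8: in={d,f,k} out={d,f,k,t}
  B9: in={f,k} out={k}

Conflict graph:
  c — {k,t}
  d — {f,k,n,t}
  f — {d,k,n,t}
  k — {c,d,f,n,t}
  n — {d,f,k,t}
  t — {c,d,f,k,n}

N(n) = ["d", "f", "k", "t"]

Answer: ["d", "f", "k", "t"]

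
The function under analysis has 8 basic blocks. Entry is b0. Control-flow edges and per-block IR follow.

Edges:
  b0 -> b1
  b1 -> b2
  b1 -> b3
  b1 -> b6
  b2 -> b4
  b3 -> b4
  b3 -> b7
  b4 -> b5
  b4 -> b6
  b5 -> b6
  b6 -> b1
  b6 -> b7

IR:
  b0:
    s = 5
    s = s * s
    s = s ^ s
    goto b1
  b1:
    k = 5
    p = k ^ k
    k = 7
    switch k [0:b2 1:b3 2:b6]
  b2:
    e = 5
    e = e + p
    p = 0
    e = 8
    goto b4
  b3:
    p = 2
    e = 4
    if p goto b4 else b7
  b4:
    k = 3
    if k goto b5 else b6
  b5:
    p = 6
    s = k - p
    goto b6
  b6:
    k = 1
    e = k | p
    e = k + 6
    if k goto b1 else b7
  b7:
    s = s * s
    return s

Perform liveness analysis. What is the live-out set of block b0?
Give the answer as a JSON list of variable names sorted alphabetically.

Per-block:
  b0 def {s} use ∅
  b1 def {k,p} use ∅
  b2 def {e,p} use {p}
  b3 def {e,p} use ∅
  b4 def {k} use ∅
  b5 def {p,s} use {k}
  b6 def {e,k} use {p}
  b7 def {s} use {s}

Live sets:
  b0: in=∅ out={s}
  b1: in={s} out={p,s}
  b2: in={p,s} out={p,s}
  b3: in={s} out={p,s}
  b4: in={p,s} out={k,p,s}
  b5: in={k} out={p,s}
  b6: in={p,s} out={s}
  b7: in={s} out=∅

live-out(b0) = ["s"]

Answer: ["s"]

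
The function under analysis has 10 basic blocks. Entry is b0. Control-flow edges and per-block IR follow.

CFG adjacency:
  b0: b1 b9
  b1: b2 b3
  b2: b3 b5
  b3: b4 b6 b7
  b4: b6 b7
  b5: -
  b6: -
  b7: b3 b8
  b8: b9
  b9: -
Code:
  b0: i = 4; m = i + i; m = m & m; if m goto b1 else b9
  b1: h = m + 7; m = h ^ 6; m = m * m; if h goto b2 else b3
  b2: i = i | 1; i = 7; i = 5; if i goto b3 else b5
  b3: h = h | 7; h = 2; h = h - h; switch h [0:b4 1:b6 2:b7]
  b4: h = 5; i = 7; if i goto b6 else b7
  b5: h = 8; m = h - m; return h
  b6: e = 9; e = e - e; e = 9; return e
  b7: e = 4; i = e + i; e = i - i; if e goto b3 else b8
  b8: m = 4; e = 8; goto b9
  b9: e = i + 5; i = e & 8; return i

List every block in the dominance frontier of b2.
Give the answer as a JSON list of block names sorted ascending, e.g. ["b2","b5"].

idom tree: b1←b0 b2←b1 b3←b1 b4←b3 b5←b2 b6←b3 b7←b3 b8←b7 b9←b0
Dom at joins:
  b3: preds {b1,b2,b7}: {b0,b1} ∩ {b0,b1,b2} ∩ {b0,b1,b3,b7} = {b0,b1}; idom=b1
  b6: preds {b3,b4}: {b0,b1,b3} ∩ {b0,b1,b3,b4} = {b0,b1,b3}; idom=b3
  b7: preds {b3,b4}: {b0,b1,b3} ∩ {b0,b1,b3,b4} = {b0,b1,b3}; idom=b3
  b9: preds {b0,b8}: {b0} ∩ {b0,b1,b3,b7,b8} = {b0}; idom=b0

DF walk-up:
  b3←b1: walk · to b1
  b3←b2: walk b2 to b1
  b3←b7: walk b7→b3 to b1
  b6←b3: walk · to b3
  b6←b4: walk b4 to b3
  b7←b3: walk · to b3
  b7←b4: walk b4 to b3
  b9←b0: walk · to b0
  b9←b8: walk b8→b7→b3→b1 to b0
  b0: DF=∅
  b1: DF={b9}
  b2: DF={b3}
  b3: DF={b3,b9}
  b4: DF={b6,b7}
  b5: DF=∅
  b6: DF=∅
  b7: DF={b3,b9}
  b8: DF={b9}
  b9: DF=∅

DF(b2) = ["b3"]

Answer: ["b3"]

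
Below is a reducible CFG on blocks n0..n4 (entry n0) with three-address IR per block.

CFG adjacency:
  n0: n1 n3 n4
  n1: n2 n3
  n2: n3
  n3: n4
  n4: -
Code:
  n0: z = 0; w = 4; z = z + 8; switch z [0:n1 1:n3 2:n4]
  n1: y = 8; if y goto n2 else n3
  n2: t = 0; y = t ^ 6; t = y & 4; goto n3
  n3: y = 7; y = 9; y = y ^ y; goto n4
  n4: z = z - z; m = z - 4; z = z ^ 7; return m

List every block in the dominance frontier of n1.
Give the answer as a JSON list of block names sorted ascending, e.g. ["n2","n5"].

idom tree: n1←n0 n2←n1 n3←n0 n4←n0
Dom at joins:
  n3: preds {n0,n1,n2}: {n0} ∩ {n0,n1} ∩ {n0,n1,n2} = {n0}; idom=n0
  n4: preds {n0,n3}: {n0} ∩ {n0,n3} = {n0}; idom=n0

DF derivation:
  join n3 pred n0: · stop@n0
  join n3 pred n1: n1 stop@n0
  join n3 pred n2: n2→n1 stop@n0
  join n4 pred n0: · stop@n0
  join n4 pred n3: n3 stop@n0
  n0 → ∅
  n1 → {n3}
  n2 → {n3}
  n3 → {n4}
  n4 → ∅

DF(n1) = ["n3"]

Answer: ["n3"]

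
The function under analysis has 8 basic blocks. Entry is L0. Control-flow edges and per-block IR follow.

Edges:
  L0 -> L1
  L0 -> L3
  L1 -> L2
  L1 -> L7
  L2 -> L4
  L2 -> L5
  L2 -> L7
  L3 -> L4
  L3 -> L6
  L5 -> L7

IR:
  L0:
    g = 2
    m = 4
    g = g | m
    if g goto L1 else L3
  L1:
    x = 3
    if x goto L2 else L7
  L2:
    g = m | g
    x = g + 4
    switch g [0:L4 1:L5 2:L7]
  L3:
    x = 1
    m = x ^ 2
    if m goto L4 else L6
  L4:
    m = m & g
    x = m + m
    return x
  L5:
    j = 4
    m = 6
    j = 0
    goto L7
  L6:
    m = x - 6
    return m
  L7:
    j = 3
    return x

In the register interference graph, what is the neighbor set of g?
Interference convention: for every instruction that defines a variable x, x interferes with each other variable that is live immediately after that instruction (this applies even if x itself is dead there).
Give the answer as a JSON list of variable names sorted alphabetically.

def/use:
  L0: def={g,m} ue=∅
  L1: def={x} ue=∅
  L2: def={g,x} ue={g,m}
  L3: def={m,x} ue=∅
  L4: def={m,x} ue={g,m}
  L5: def={j,m} ue=∅
  L6: def={m} ue={x}
  L7: def={j} ue={x}

Backward fixpoint:
  L0 li=∅ lo={g,m}
  L1 li={g,m} lo={g,m,x}
  L2 li={g,m} lo={g,m,x}
  L3 li={g} lo={g,m,x}
  L4 li={g,m} lo=∅
  L5 li={x} lo={x}
  L6 li={x} lo=∅
  L7 li={x} lo=∅

Interfere edges:
  g — {m,x}
  j — {x}
  m — {g,x}
  x — {g,j,m}

N(g) = ["m", "x"]

Answer: ["m", "x"]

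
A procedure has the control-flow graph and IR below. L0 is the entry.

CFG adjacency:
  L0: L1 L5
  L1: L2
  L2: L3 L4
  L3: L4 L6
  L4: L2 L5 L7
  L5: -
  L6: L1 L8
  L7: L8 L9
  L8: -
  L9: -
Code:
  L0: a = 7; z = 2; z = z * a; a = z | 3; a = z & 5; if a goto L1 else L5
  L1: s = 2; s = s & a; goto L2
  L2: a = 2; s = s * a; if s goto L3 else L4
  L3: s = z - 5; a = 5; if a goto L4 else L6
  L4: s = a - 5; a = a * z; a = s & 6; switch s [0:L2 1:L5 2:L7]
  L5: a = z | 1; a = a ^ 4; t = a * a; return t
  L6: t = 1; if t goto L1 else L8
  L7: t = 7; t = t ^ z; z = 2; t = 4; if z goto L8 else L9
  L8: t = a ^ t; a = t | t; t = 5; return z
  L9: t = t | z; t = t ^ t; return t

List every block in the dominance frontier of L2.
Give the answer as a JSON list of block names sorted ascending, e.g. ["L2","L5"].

Answer: ["L1", "L2", "L5"]

Working:
idom tree: L1←L0 L2←L1 L3←L2 L4←L2 L5←L0 L6←L3 L7←L4 L8←L2 L9←L7
Dom∩ at merges:
  L1: preds {L0,L6}: {L0} ∩ {L0,L1,L2,L3,L6} = {L0}; idom=L0
  L2: preds {L1,L4}: {L0,L1} ∩ {L0,L1,L2,L4} = {L0,L1}; idom=L1
  L4: preds {L2,L3}: {L0,L1,L2} ∩ {L0,L1,L2,L3} = {L0,L1,L2}; idom=L2
  L5: preds {L0,L4}: {L0} ∩ {L0,L1,L2,L4} = {L0}; idom=L0
  L8: preds {L6,L7}: {L0,L1,L2,L3,L6} ∩ {L0,L1,L2,L4,L7} = {L0,L1,L2}; idom=L2

DF walk-up:
  L1←L0: walk · to L0
  L1←L6: walk L6→L3→L2→L1 to L0
  L2←L1: walk · to L1
  L2←L4: walk L4→L2 to L1
  L4←L2: walk · to L2
  L4←L3: walk L3 to L2
  L5←L0: walk · to L0
  L5←L4: walk L4→L2→L1 to L0
  L8←L6: walk L6→L3 to L2
  L8←L7: walk L7→L4 to L2
  L0: DF=∅
  L1: DF={L1,L5}
  L2: DF={L1,L2,L5}
  L3: DF={L1,L4,L8}
  L4: DF={L2,L5,L8}
  L5: DF=∅
  L6: DF={L1,L8}
  L7: DF={L8}
  L8: DF=∅
  L9: DF=∅

DF(L2) = ["L1", "L2", "L5"]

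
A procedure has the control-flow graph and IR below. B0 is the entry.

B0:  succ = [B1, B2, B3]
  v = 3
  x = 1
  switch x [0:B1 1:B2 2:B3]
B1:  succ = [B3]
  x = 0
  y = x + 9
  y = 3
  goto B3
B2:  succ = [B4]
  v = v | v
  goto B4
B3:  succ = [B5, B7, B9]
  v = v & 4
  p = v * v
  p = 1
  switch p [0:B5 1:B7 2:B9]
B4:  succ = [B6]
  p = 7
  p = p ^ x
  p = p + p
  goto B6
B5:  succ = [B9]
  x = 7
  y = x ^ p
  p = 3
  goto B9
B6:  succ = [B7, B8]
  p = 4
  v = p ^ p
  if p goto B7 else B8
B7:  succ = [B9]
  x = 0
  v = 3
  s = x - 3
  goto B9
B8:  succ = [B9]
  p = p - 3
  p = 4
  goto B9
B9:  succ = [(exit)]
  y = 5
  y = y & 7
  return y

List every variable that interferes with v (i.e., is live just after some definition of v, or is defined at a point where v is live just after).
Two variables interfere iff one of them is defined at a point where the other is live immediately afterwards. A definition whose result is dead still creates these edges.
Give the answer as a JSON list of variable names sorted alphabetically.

Answer: ["p", "x", "y"]

Analysis:
def/use:
  B0 def {v,x} use ∅
  B1 def {x,y} use ∅
  B2 def {v} use {v}
  B3 def {p,v} use {v}
  B4 def {p} use {x}
  B5 def {p,x,y} use {p}
  B6 def {p,v} use ∅
  B7 def {s,v,x} use ∅
  B8 def {p} use {p}
  B9 def {y} use ∅

Live sets:
  B0 li=∅ lo={v,x}
  B1 li={v} lo={v}
  B2 li={v,x} lo={x}
  B3 li={v} lo={p}
  B4 li={x} lo=∅
  B5 li={p} lo=∅
  B6 li=∅ lo={p}
  B7 li=∅ lo=∅
  B8 li={p} lo=∅
  B9 li=∅ lo=∅

Interference:
  p↔{v,x}
  s↔∅
  v↔{p,x,y}
  x↔{p,v}
  y↔{v}

N(v) = ["p", "x", "y"]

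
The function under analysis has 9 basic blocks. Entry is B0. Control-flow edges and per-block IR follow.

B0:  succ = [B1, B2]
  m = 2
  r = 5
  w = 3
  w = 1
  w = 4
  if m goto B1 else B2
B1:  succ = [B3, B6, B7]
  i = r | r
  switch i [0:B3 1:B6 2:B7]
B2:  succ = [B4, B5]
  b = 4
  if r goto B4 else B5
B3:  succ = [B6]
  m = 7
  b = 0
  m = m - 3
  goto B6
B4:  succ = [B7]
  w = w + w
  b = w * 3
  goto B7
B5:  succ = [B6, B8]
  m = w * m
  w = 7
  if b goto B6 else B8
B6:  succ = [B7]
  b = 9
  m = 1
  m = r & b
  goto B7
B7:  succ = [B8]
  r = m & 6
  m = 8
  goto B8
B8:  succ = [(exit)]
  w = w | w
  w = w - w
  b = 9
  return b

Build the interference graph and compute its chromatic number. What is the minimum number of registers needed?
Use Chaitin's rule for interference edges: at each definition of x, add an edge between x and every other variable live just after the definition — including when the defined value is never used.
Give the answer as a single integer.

Answer: 4

Derivation:
Block summaries:
  B0: def={m,r,w} ue=∅
  B1: def={i} ue={r}
  B2: def={b} ue={r}
  B3: def={b,m} ue=∅
  B4: def={b,w} ue={w}
  B5: def={m,w} ue={b,m,w}
  B6: def={b,m} ue={r}
  B7: def={m,r} ue={m}
  B8: def={b,w} ue={w}

Backward fixpoint:
  B0 li=∅ lo={m,r,w}
  B1 li={m,r,w} lo={m,r,w}
  B2 li={m,r,w} lo={b,m,r,w}
  B3 li={r,w} lo={r,w}
  B4 li={m,w} lo={m,w}
  B5 li={b,m,r,w} lo={r,w}
  B6 li={r,w} lo={m,w}
  B7 li={m,w} lo={w}
  B8 li={w} lo=∅

Interference:
  b — {m,r,w}
  i — {m,r,w}
  m — {b,i,r,w}
  r — {b,i,m,w}
  w — {b,i,m,r}

Registers:
  {b,m,r,w} pairwise interfere (4-clique) ⇒ χ ≥ 4
  assign b→c3 i→c3 m→c0 r→c1 w→c2 — no edge inside a register ⇒ χ ≤ 4
  χ = 4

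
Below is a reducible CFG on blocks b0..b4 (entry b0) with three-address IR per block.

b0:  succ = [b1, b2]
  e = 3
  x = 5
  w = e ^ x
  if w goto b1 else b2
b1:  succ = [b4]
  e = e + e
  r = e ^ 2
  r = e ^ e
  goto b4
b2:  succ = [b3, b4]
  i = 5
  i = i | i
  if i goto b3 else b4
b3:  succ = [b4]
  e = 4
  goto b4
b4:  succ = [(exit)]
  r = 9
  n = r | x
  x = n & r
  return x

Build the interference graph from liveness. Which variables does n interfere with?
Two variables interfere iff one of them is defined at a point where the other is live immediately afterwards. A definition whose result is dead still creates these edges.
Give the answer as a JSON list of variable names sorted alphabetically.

def/use:
  b0 def {e,w,x} use ∅
  b1 def {e,r} use {e}
  b2 def {i} use ∅
  b3 def {e} use ∅
  b4 def {n,r,x} use {x}

Live sets:
  b0: in=∅ out={e,x}
  b1: in={e,x} out={x}
  b2: in={x} out={x}
  b3: in={x} out={x}
  b4: in={x} out=∅

Conflict graph:
  e — {r,w,x}
  i — {x}
  n — {r}
  r — {e,n,x}
  w — {e,x}
  x — {e,i,r,w}

N(n) = ["r"]

Answer: ["r"]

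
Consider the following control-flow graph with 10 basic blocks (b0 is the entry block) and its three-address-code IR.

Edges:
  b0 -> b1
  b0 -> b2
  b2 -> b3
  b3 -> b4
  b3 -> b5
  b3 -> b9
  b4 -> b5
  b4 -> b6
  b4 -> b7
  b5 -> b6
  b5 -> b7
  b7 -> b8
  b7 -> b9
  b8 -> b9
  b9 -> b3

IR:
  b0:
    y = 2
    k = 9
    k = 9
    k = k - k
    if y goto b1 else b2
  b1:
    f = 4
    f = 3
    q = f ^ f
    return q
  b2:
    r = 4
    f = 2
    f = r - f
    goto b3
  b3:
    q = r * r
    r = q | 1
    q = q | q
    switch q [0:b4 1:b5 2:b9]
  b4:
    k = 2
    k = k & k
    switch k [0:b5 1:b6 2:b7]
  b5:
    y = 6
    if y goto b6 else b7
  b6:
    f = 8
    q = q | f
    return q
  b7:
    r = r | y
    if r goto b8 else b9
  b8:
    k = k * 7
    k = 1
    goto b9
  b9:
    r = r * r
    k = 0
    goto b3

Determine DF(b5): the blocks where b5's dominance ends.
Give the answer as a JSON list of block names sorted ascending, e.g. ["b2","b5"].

Answer: ["b6", "b7"]

Working:
idom tree: b1←b0 b2←b0 b3←b2 b4←b3 b5←b3 b6←b3 b7←b3 b8←b7 b9←b3
Dom∩ at merges:
  b3: preds {b2,b9}: {b0,b2} ∩ {b0,b2,b3,b9} = {b0,b2}; idom=b2
  b5: preds {b3,b4}: {b0,b2,b3} ∩ {b0,b2,b3,b4} = {b0,b2,b3}; idom=b3
  b6: preds {b4,b5}: {b0,b2,b3,b4} ∩ {b0,b2,b3,b5} = {b0,b2,b3}; idom=b3
  b7: preds {b4,b5}: {b0,b2,b3,b4} ∩ {b0,b2,b3,b5} = {b0,b2,b3}; idom=b3
  b9: preds {b3,b7,b8}: {b0,b2,b3} ∩ {b0,b2,b3,b7} ∩ {b0,b2,b3,b7,b8} = {b0,b2,b3}; idom=b3

DF walk-up:
  b3←b2: walk · to b2
  b3←b9: walk b9→b3 to b2
  b5←b3: walk · to b3
  b5←b4: walk b4 to b3
  b6←b4: walk b4 to b3
  b6←b5: walk b5 to b3
  b7←b4: walk b4 to b3
  b7←b5: walk b5 to b3
  b9←b3: walk · to b3
  b9←b7: walk b7 to b3
  b9←b8: walk b8→b7 to b3
  b0: DF=∅
  b1: DF=∅
  b2: DF=∅
  b3: DF={b3}
  b4: DF={b5,b6,b7}
  b5: DF={b6,b7}
  b6: DF=∅
  b7: DF={b9}
  b8: DF={b9}
  b9: DF={b3}

DF(b5) = ["b6", "b7"]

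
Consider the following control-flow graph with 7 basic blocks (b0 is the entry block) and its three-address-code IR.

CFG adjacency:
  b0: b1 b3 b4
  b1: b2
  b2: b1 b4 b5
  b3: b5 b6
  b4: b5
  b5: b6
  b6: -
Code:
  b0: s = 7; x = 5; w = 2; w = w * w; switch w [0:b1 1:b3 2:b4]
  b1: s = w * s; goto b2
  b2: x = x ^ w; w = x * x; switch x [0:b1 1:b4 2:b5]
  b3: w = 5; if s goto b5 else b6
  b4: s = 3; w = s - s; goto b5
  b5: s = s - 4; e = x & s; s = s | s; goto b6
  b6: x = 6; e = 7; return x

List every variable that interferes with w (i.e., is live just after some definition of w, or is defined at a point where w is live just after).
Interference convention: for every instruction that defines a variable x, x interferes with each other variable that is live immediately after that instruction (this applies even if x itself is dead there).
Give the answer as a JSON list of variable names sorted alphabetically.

Answer: ["s", "x"]

Analysis:
def/use:
  b0 def {s,w,x} use ∅
  b1 def {s} use {s,w}
  b2 def {w,x} use {w,x}
  b3 def {w} use {s}
  b4 def {s,w} use ∅
  b5 def {e,s} use {s,x}
  b6 def {e,x} use ∅

Backward fixpoint:
  b0: in=∅ out={s,w,x}
  b1: in={s,w,x} out={s,w,x}
  b2: in={s,w,x} out={s,w,x}
  b3: in={s,x} out={s,x}
  b4: in={x} out={s,x}
  b5: in={s,x} out=∅
  b6: in=∅ out=∅

Interfere edges:
  e↔{s,x}
  s↔{e,w,x}
  w↔{s,x}
  x↔{e,s,w}

N(w) = ["s", "x"]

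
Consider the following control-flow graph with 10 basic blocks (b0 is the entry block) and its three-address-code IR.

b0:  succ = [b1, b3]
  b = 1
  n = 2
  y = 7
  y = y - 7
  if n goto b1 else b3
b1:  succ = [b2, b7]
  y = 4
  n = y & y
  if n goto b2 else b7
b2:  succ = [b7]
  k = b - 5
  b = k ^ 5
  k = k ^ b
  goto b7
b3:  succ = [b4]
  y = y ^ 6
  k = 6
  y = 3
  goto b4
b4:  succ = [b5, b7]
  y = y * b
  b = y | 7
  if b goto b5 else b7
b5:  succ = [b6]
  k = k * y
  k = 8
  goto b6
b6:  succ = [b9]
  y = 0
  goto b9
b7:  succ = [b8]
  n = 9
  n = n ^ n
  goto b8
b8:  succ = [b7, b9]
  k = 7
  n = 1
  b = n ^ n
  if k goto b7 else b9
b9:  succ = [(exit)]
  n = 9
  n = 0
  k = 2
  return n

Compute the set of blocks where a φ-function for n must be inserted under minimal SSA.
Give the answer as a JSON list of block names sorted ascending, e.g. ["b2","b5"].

idom tree: b1←b0 b2←b1 b3←b0 b4←b3 b5←b4 b6←b5 b7←b0 b8←b7 b9←b0
Dom at joins:
  b7: preds {b1,b2,b4,b8}: {b0,b1} ∩ {b0,b1,b2} ∩ {b0,b3,b4} ∩ {b0,b7,b8} = {b0}; idom=b0
  b9: preds {b6,b8}: {b0,b3,b4,b5,b6} ∩ {b0,b7,b8} = {b0}; idom=b0

Frontier:
  b7←b1: walk b1 to b0
  b7←b2: walk b2→b1 to b0
  b7←b4: walk b4→b3 to b0
  b7←b8: walk b8→b7 to b0
  b9←b6: walk b6→b5→b4→b3 to b0
  b9←b8: walk b8→b7 to b0
  b0 → ∅
  b1 → {b7}
  b2 → {b7}
  b3 → {b7,b9}
  b4 → {b7,b9}
  b5 → {b9}
  b6 → {b9}
  b7 → {b7,b9}
  b8 → {b7,b9}
  b9 → ∅

φ for n: defs {b0,b1,b7,b8,b9}
  DF⁺ = {b7,b9}

Answer: ["b7", "b9"]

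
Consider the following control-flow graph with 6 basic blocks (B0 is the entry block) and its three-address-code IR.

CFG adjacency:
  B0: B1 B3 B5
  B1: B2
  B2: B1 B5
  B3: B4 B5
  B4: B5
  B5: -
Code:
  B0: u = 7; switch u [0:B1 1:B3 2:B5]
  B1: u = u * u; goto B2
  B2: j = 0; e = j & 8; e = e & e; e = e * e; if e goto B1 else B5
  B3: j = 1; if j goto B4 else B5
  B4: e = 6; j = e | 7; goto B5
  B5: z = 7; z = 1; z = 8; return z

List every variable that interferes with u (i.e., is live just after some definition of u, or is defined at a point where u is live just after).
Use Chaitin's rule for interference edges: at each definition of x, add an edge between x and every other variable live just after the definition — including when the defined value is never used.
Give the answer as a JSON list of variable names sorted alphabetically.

Answer: ["e", "j"]

Working:
def/use:
  B0: {u} / ∅
  B1: {u} / {u}
  B2: {e,j} / ∅
  B3: {j} / ∅
  B4: {e,j} / ∅
  B5: {z} / ∅

Backward fixpoint:
  B0 li=∅ lo={u}
  B1 li={u} lo={u}
  B2 li={u} lo={u}
  B3 li=∅ lo=∅
  B4 li=∅ lo=∅
  B5 li=∅ lo=∅

Interfere edges:
  e — {u}
  j — {u}
  u — {e,j}
  z — ∅

N(u) = ["e", "j"]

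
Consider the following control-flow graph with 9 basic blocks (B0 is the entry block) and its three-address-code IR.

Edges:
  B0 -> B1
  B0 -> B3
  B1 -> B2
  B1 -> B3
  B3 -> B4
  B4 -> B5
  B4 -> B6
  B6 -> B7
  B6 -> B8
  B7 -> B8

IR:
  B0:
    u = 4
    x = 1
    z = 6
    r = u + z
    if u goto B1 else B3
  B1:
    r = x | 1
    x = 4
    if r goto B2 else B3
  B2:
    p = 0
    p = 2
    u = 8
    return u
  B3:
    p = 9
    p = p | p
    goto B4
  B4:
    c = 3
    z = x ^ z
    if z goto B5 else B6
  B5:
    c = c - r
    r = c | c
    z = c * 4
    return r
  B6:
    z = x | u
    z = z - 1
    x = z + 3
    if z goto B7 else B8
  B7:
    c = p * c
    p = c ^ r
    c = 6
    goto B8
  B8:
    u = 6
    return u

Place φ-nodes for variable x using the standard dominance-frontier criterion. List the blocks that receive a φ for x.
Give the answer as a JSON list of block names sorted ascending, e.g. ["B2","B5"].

Answer: ["B3"]

Derivation:
idom tree: B1←B0 B2←B1 B3←B0 B4←B3 B5←B4 B6←B4 B7←B6 B8←B6
Dom∩ at merges:
  B3: preds {B0,B1}: {B0} ∩ {B0,B1} = {B0}; idom=B0
  B8: preds {B6,B7}: {B0,B3,B4,B6} ∩ {B0,B3,B4,B6,B7} = {B0,B3,B4,B6}; idom=B6

DF derivation:
  join B3 pred B0: · stop@B0
  join B3 pred B1: B1 stop@B0
  join B8 pred B6: · stop@B6
  join B8 pred B7: B7 stop@B6
  B0: DF=∅
  B1: DF={B3}
  B2: DF=∅
  B3: DF=∅
  B4: DF=∅
  B5: DF=∅
  B6: DF=∅
  B7: DF={B8}
  B8: DF=∅

φ for x: defs {B0,B1,B6}
  DF⁺ = {B3}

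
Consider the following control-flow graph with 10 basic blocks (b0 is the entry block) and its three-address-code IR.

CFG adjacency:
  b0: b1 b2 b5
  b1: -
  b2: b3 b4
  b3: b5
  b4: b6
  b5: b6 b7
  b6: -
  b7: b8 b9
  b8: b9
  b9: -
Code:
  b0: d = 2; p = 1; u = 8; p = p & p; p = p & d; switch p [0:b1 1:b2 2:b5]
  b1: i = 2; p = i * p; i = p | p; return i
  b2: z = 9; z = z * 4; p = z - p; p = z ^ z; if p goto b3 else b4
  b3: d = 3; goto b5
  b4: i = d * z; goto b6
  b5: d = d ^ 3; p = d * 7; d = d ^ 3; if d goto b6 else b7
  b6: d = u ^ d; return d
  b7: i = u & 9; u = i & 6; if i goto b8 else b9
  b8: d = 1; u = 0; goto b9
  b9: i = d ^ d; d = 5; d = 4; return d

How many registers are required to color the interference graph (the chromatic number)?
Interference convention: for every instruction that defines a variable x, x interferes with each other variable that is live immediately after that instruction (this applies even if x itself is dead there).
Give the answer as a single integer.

def/use:
  b0 def {d,p,u} use ∅
  b1 def {i,p} use {p}
  b2 def {p,z} use {p}
  b3 def {d} use ∅
  b4 def {i} use {d,z}
  b5 def {d,p} use {d}
  b6 def {d} use {d,u}
  b7 def {i,u} use {u}
  b8 def {d,u} use ∅
  b9 def {d,i} use {d}

Backward fixpoint:
  live b0: ∅→{d,p,u}
  live b1: {p}→∅
  live b2: {d,p,u}→{d,u,z}
  live b3: {u}→{d,u}
  live b4: {d,u,z}→{d,u}
  live b5: {d,u}→{d,u}
  live b6: {d,u}→∅
  live b7: {d,u}→{d}
  live b8: ∅→{d}
  live b9: {d}→∅

Interference:
  d — {i,p,u,z}
  i — {d,p,u}
  p — {d,i,u,z}
  u — {d,i,p,z}
  z — {d,p,u}

Registers:
  {d,i,p,u} pairwise interfere (4-clique) ⇒ χ ≥ 4
  4-colouring: R0={d}  R1={p}  R2={u}  R3={i,z}
  χ = 4

Answer: 4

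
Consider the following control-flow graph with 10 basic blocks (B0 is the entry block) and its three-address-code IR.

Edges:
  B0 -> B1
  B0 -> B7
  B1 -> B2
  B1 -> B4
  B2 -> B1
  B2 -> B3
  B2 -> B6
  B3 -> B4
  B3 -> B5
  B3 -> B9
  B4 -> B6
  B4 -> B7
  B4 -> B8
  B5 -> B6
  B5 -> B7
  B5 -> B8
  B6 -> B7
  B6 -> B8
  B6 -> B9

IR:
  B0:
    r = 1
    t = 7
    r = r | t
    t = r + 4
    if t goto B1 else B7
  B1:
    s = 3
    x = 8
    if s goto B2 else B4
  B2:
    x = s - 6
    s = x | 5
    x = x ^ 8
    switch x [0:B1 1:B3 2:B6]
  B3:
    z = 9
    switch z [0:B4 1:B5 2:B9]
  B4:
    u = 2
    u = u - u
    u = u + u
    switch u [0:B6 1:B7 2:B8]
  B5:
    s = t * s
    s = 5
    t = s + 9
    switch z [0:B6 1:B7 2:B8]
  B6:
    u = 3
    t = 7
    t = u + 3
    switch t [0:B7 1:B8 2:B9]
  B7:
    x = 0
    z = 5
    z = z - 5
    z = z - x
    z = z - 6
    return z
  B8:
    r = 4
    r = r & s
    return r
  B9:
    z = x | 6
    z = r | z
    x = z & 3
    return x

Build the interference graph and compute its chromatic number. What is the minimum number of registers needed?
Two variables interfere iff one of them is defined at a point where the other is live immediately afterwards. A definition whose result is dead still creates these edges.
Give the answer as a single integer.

Answer: 5

Working:
def/use:
  B0 def {r,t} use ∅
  B1 def {s,x} use ∅
  B2 def {s,x} use {s}
  B3 def {z} use ∅
  B4 def {u} use ∅
  B5 def {s,t} use {s,t,z}
  B6 def {t,u} use ∅
  B7 def {x,z} use ∅
  B8 def {r} use {s}
  B9 def {x,z} use {r,x}

Live sets:
  B0: in=∅ out={r,t}
  B1: in={r,t} out={r,s,t,x}
  B2: in={r,s,t} out={r,s,t,x}
  B3: in={r,s,t,x} out={r,s,t,x,z}
  B4: in={r,s,x} out={r,s,x}
  B5: in={r,s,t,x,z} out={r,s,x}
  B6: in={r,s,x} out={r,s,x}
  B7: in=∅ out=∅
  B8: in={s} out=∅
  B9: in={r,x} out=∅

Interfere edges:
  r — {s,t,u,x,z}
  s — {r,t,u,x,z}
  t — {r,s,u,x,z}
  u — {r,s,t,x}
  x — {r,s,t,u,z}
  z — {r,s,t,x}

Colouring:
  lower bound: {r,s,t,u,x} mutually conflict ⇒ χ ≥ 5
  5-colouring: r0={r}  r1={s}  r2={t}  r3={x}  r4={u,z}
  χ = 5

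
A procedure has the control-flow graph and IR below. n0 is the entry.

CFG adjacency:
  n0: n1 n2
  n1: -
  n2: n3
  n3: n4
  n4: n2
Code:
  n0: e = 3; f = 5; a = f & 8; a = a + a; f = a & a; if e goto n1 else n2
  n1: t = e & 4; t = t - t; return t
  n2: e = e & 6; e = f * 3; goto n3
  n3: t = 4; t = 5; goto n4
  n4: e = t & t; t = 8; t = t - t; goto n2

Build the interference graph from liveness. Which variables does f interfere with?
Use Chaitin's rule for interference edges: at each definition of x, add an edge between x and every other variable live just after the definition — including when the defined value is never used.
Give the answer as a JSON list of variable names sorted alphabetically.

Per-block:
  n0: {a,e,f} / ∅
  n1: {t} / {e}
  n2: {e} / {e,f}
  n3: {t} / ∅
  n4: {e,t} / {t}

Backward fixpoint:
  n0 li=∅ lo={e,f}
  n1 li={e} lo=∅
  n2 li={e,f} lo={f}
  n3 li={f} lo={f,t}
  n4 li={f,t} lo={e,f}

Interfere edges:
  a↔{e}
  e↔{a,f,t}
  f↔{e,t}
  t↔{e,f}

N(f) = ["e", "t"]

Answer: ["e", "t"]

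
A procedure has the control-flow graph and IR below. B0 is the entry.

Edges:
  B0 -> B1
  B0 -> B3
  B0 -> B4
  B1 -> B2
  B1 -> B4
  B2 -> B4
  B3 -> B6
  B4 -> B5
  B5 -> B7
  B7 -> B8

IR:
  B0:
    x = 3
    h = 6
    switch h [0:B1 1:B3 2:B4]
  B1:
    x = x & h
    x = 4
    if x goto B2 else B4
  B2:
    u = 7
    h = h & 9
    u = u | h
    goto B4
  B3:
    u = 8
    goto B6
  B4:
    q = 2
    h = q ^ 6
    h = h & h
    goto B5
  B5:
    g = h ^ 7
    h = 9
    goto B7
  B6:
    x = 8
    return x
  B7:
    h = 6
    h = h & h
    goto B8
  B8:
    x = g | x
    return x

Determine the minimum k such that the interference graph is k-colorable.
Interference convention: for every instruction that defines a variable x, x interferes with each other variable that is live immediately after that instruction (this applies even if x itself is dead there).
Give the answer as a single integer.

Answer: 3

Analysis:
Block summaries:
  B0 def {h,x} use ∅
  B1 def {x} use {h,x}
  B2 def {h,u} use {h}
  B3 def {u} use ∅
  B4 def {h,q} use ∅
  B5 def {g,h} use {h}
  B6 def {x} use ∅
  B7 def {h} use ∅
  B8 def {x} use {g,x}

Live sets:
  B0: in=∅ out={h,x}
  B1: in={h,x} out={h,x}
  B2: in={h,x} out={x}
  B3: in=∅ out=∅
  B4: in={x} out={h,x}
  B5: in={h,x} out={g,x}
  B6: in=∅ out=∅
  B7: in={g,x} out={g,x}
  B8: in={g,x} out=∅

Interference:
  g — {h,x}
  h — {g,u,x}
  q — {x}
  u — {h,x}
  x — {g,h,q,u}

Colouring:
  clique {g,h,x} ⇒ need ≥ 3
  3-colouring: c0={x}  c1={h,q}  c2={g,u}
  χ = 3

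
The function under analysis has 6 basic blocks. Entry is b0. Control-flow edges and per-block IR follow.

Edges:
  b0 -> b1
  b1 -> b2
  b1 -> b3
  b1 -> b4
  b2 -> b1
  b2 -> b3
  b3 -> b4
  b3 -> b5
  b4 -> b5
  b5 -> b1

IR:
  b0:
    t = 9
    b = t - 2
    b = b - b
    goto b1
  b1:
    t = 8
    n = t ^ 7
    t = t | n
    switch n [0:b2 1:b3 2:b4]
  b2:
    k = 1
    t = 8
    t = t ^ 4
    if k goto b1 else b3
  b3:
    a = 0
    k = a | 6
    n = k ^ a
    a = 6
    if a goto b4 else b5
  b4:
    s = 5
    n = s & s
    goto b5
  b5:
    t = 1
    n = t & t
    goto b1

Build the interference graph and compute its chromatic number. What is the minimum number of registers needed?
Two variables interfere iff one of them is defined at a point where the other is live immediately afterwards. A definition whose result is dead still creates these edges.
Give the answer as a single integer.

Per-block:
  b0: {b,t} / ∅
  b1: {n,t} / ∅
  b2: {k,t} / ∅
  b3: {a,k,n} / ∅
  b4: {n,s} / ∅
  b5: {n,t} / ∅

Live sets:
  live b0: ∅→∅
  live b1: ∅→∅
  live b2: ∅→∅
  live b3: ∅→∅
  live b4: ∅→∅
  live b5: ∅→∅

Conflict graph:
  a↔{k}
  b↔∅
  k↔{a,t}
  n↔{t}
  s↔∅
  t↔{k,n}

Colouring:
  clique {a,k} ⇒ need ≥ 2
  assign a→R1 b→R0 k→R0 n→R0 s→R0 t→R1 — no edge inside a register ⇒ χ ≤ 2
  χ = 2

Answer: 2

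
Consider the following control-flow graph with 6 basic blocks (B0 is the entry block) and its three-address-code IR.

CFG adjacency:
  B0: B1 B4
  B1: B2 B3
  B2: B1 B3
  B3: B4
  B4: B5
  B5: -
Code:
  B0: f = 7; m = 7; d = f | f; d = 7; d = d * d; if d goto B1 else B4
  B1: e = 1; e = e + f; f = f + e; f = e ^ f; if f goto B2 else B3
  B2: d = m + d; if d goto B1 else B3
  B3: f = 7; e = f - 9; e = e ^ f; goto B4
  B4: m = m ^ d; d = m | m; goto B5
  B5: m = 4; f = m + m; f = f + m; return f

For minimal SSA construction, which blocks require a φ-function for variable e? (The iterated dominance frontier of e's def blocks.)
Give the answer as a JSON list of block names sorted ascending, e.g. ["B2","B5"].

Answer: ["B1", "B4"]

Working:
idom tree: B1←B0 B2←B1 B3←B1 B4←B0 B5←B4
Join-block Dom:
  B1: preds {B0,B2}: {B0} ∩ {B0,B1,B2} = {B0}; idom=B0
  B3: preds {B1,B2}: {B0,B1} ∩ {B0,B1,B2} = {B0,B1}; idom=B1
  B4: preds {B0,B3}: {B0} ∩ {B0,B1,B3} = {B0}; idom=B0

Frontier:
  B1←B0: walk · to B0
  B1←B2: walk B2→B1 to B0
  B3←B1: walk · to B1
  B3←B2: walk B2 to B1
  B4←B0: walk · to B0
  B4←B3: walk B3→B1 to B0
  DF(B0)=∅
  DF(B1)={B1,B4}
  DF(B2)={B1,B3}
  DF(B3)={B4}
  DF(B4)=∅
  DF(B5)=∅

φ for e: defs {B1,B3}
  DF⁺ = {B1,B4}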